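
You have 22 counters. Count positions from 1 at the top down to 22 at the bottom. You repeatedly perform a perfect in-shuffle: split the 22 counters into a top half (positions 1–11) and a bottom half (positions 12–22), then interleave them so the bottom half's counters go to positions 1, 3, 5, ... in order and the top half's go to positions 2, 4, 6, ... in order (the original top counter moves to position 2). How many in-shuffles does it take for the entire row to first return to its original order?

11

The in-shuffle permutes the 22 positions with cycle lengths [11, 11].
Every counter is home exactly when every cycle has completed a whole number of laps, i.e. after lcm(11) = 11 in-shuffles.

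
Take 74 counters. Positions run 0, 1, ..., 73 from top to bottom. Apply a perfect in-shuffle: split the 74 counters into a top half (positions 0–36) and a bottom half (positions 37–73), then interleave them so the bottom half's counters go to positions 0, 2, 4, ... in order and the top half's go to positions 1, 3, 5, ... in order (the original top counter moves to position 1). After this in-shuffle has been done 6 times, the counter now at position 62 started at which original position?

41

Work backwards from position 62, undoing one in-shuffle at a time:
62 ← 68 ← 71 ← 35 ← 17 ← 8 ← 41
So the counter now at position 62 started at position 41.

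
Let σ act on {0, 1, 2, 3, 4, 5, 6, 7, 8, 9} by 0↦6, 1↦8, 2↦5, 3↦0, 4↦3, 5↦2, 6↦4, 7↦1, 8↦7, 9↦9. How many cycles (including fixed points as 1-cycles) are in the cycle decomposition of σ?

4

Cycle decomposition: (0 6 4 3) (1 8 7) (2 5) (9).
4 cycles.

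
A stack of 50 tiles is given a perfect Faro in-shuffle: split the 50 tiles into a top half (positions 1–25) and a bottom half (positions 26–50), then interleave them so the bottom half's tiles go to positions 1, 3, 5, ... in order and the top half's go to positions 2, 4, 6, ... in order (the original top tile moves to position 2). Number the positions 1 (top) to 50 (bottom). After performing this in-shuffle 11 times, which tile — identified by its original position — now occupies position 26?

16

Work backwards from position 26, undoing one in-shuffle at a time:
26 ← 13 ← 32 ← 16 ← 8 ← 4 ← 2 ← 1 ← 26 ← 13 ← 32 ← 16
So the tile now at position 26 started at position 16.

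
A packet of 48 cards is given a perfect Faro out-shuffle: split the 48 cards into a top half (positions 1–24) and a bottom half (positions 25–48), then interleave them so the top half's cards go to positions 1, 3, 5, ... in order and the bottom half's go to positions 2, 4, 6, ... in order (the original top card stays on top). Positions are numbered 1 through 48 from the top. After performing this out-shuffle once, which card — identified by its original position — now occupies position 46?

Work backwards from position 46, undoing one out-shuffle at a time:
46 ← 47
So the card now at position 46 started at position 47.

47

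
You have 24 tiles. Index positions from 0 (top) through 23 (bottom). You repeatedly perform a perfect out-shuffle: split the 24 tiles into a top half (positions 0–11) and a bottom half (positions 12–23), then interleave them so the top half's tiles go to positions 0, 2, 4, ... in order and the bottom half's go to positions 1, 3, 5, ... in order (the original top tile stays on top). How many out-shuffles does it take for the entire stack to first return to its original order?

11

The out-shuffle permutes the 24 positions with cycle lengths [1, 1, 11, 11].
Every tile is home exactly when every cycle has completed a whole number of laps, i.e. after lcm(1, 11) = 11 out-shuffles.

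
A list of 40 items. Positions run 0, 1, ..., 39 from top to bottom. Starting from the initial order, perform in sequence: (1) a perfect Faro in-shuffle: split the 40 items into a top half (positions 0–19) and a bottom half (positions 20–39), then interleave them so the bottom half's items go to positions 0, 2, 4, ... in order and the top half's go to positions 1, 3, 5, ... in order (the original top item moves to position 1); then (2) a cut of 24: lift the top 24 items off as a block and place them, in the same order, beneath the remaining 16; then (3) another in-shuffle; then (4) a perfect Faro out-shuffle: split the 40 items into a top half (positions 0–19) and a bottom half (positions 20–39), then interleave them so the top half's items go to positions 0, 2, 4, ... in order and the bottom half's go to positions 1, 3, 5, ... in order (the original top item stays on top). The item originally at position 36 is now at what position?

Track the item from position 36 forward through each operation:
  after op 1 (in-shuffle): 36 → 32
  after op 2 (cut 24): 32 → 8
  after op 3 (in-shuffle): 8 → 17
  after op 4 (out-shuffle): 17 → 34

34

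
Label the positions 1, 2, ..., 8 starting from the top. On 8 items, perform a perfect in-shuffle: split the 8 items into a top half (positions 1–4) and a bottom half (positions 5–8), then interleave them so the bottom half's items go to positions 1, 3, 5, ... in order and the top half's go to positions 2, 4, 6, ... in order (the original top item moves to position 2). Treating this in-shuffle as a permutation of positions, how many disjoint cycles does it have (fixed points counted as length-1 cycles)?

Trace each unvisited position around until it returns:
(1 2 4 8 7 5) (3 6)
2 cycles in total.

2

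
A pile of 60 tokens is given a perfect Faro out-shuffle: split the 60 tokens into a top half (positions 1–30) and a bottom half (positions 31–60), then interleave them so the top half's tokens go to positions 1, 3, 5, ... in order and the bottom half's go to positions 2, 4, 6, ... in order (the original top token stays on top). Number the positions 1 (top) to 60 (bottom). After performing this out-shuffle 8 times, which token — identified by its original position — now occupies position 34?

Work backwards from position 34, undoing one out-shuffle at a time:
34 ← 47 ← 24 ← 42 ← 51 ← 26 ← 43 ← 22 ← 41
So the token now at position 34 started at position 41.

41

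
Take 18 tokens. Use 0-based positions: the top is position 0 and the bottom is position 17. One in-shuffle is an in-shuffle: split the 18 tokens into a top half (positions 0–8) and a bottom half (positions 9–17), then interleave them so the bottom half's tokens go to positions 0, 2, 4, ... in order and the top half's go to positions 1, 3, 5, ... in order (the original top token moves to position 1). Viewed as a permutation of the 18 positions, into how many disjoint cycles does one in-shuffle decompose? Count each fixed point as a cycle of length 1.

1

Trace each unvisited position around until it returns:
(0 1 3 7 15 12 ... len 18)
1 cycle in total.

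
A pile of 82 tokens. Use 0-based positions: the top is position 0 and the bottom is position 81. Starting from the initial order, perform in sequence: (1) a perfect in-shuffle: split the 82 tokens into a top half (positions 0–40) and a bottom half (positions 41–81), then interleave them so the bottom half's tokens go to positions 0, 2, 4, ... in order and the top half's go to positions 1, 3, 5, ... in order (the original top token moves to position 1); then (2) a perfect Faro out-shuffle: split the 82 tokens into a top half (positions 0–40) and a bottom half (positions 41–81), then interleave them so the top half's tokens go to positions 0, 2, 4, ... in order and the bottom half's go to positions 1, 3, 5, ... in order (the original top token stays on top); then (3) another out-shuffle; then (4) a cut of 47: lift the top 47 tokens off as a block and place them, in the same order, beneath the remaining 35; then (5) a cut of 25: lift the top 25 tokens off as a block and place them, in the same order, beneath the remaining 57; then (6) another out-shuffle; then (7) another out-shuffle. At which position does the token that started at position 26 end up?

78

Track the token from position 26 forward through each operation:
  after op 1 (in-shuffle): 26 → 53
  after op 2 (out-shuffle): 53 → 25
  after op 3 (out-shuffle): 25 → 50
  after op 4 (cut 47): 50 → 3
  after op 5 (cut 25): 3 → 60
  after op 6 (out-shuffle): 60 → 39
  after op 7 (out-shuffle): 39 → 78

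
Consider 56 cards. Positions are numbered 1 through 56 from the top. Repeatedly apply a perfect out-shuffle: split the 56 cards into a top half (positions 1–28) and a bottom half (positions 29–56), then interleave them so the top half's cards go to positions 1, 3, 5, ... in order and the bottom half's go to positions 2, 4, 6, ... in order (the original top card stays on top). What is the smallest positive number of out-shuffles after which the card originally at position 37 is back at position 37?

20

Follow position 37 under repeated out-shuffles:
37 → 18 → 35 → 14 → 27 → 53 → 50 → 44 → 32 → 8 → 15 → 29 → 2 → 3 → 5 → 9 → 17 → 33 → 10 → 19 → 37
It first returns after 20 out-shuffles.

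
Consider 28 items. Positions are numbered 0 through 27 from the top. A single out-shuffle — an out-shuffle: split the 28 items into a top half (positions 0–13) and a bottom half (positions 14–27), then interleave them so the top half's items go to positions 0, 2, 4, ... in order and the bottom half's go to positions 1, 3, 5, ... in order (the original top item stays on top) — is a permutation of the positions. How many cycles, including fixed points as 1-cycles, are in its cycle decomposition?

Trace each unvisited position around until it returns:
(0) (1 2 4 8 16 5 ... len 18) (3 6 12 24 21 15) (9 18) (27)
5 cycles in total.

5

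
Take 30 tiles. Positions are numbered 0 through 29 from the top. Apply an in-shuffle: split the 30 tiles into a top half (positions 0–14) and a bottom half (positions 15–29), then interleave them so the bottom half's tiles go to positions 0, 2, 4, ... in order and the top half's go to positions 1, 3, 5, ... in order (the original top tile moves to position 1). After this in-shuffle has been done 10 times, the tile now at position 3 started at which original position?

Work backwards from position 3, undoing one in-shuffle at a time:
3 ← 1 ← 0 ← 15 ← 7 ← 3 ← 1 ← 0 ← 15 ← 7 ← 3
So the tile now at position 3 started at position 3.

3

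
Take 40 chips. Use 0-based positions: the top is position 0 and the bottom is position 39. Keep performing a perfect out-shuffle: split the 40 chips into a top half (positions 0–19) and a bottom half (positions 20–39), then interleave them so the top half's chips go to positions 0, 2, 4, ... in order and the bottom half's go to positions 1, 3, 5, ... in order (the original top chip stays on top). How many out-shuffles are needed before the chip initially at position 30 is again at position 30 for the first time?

Follow position 30 under repeated out-shuffles:
30 → 21 → 3 → 6 → 12 → 24 → 9 → 18 → 36 → 33 → 27 → 15 → 30
It first returns after 12 out-shuffles.

12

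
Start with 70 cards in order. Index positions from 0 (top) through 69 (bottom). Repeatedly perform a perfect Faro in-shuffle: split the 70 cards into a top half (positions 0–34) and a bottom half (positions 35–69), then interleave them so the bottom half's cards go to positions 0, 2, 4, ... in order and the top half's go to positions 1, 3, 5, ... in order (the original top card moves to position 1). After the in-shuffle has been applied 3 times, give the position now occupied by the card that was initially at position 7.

Track the card's position through each in-shuffle:
7 → 15 → 31 → 63

63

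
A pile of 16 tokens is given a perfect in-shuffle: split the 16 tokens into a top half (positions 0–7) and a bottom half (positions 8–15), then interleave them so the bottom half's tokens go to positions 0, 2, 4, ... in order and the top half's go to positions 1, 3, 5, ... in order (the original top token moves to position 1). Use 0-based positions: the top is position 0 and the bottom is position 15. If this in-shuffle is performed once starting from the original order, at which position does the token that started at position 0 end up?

Track the token's position through each in-shuffle:
0 → 1

1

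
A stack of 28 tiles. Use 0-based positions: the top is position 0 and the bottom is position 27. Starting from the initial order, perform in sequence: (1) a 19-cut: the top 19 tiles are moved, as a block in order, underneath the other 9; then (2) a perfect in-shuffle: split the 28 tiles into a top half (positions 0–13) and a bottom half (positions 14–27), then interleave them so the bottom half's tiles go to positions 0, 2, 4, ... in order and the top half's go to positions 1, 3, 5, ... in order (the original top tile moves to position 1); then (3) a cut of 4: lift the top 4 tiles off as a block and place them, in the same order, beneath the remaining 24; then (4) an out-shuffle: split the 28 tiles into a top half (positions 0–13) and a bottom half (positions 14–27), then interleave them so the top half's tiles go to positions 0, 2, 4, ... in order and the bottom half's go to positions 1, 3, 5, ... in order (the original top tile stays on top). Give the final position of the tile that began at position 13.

24

Track the tile from position 13 forward through each operation:
  after op 1 (cut 19): 13 → 22
  after op 2 (in-shuffle): 22 → 16
  after op 3 (cut 4): 16 → 12
  after op 4 (out-shuffle): 12 → 24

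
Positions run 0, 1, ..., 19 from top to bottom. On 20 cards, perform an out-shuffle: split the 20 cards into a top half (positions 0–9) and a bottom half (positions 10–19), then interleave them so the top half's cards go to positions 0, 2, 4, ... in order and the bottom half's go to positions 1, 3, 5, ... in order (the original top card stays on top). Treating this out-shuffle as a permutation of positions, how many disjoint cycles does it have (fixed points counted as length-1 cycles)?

Trace each unvisited position around until it returns:
(0) (1 2 4 8 16 13 ... len 18) (19)
3 cycles in total.

3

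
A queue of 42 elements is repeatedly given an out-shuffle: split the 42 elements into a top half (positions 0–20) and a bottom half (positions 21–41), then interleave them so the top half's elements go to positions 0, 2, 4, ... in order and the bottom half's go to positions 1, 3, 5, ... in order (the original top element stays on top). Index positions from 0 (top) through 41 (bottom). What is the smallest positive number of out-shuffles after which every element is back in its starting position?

The out-shuffle permutes the 42 positions with cycle lengths [1, 1, 20, 20].
Every element is home exactly when every cycle has completed a whole number of laps, i.e. after lcm(1, 20) = 20 out-shuffles.

20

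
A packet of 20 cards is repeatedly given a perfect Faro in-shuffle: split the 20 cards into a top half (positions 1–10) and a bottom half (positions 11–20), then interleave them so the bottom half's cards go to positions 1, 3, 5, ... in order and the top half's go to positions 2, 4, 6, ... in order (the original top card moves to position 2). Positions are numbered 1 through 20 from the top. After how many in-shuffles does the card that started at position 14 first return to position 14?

Follow position 14 under repeated in-shuffles:
14 → 7 → 14
It first returns after 2 in-shuffles.

2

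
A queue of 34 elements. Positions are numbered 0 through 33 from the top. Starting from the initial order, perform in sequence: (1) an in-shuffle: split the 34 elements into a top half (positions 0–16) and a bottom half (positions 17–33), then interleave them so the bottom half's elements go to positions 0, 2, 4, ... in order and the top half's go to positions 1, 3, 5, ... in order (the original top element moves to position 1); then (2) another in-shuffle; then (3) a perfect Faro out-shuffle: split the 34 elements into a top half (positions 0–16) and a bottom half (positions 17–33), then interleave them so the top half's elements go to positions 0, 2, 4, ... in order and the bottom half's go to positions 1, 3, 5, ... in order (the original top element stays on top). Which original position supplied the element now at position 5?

Undo the operations in reverse order, starting from position 5:
  undo op 3 (out-shuffle, from bottom half): 5 ← 19
  undo op 2 (in-shuffle, from top half): 19 ← 9
  undo op 1 (in-shuffle, from top half): 9 ← 4
So the element at position 5 came from original position 4.

4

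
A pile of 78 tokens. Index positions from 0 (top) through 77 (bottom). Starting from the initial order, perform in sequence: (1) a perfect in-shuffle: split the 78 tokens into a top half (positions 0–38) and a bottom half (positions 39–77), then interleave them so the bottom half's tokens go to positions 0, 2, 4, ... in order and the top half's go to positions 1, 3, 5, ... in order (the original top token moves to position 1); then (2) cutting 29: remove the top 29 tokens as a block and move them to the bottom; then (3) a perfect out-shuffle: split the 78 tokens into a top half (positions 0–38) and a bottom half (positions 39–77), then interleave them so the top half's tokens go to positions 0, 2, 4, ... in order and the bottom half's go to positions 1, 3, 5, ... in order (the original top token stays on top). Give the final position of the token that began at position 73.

1

Track the token from position 73 forward through each operation:
  after op 1 (in-shuffle): 73 → 68
  after op 2 (cut 29): 68 → 39
  after op 3 (out-shuffle): 39 → 1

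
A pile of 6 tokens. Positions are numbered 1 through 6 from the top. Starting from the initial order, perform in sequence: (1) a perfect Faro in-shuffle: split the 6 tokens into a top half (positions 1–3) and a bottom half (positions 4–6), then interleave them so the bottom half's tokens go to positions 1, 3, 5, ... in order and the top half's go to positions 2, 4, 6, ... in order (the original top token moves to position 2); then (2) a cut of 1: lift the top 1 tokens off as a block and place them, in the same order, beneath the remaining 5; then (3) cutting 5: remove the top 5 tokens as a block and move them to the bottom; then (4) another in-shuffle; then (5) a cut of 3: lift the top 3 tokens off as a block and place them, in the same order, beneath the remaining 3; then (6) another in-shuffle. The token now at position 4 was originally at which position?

Undo the operations in reverse order, starting from position 4:
  undo op 6 (in-shuffle, from top half): 4 ← 2
  undo op 5 (cut 3): 2 ← 5
  undo op 4 (in-shuffle, from bottom half): 5 ← 6
  undo op 3 (cut 5): 6 ← 5
  undo op 2 (cut 1): 5 ← 6
  undo op 1 (in-shuffle, from top half): 6 ← 3
So the token at position 4 came from original position 3.

3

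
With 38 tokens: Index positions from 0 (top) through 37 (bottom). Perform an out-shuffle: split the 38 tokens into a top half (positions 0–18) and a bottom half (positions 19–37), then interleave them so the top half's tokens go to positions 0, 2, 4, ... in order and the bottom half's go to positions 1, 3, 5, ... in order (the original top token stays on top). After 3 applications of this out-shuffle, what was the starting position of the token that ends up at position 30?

13

Work backwards from position 30, undoing one out-shuffle at a time:
30 ← 15 ← 26 ← 13
So the token now at position 30 started at position 13.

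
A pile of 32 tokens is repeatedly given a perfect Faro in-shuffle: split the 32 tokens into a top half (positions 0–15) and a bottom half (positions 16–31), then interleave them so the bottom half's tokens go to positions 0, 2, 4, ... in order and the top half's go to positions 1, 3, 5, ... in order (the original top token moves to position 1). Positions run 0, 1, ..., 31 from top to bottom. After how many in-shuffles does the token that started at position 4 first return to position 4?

Follow position 4 under repeated in-shuffles:
4 → 9 → 19 → 6 → 13 → 27 → 22 → 12 → 25 → 18 → 4
It first returns after 10 in-shuffles.

10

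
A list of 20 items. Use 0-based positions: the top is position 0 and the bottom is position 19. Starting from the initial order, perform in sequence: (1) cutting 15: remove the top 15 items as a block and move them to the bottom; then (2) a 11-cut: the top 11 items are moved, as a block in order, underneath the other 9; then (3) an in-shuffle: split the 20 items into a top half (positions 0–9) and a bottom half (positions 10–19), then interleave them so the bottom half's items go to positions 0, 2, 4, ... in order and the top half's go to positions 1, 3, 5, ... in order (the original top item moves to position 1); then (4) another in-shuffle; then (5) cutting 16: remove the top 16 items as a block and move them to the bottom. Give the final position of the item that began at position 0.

Track the item from position 0 forward through each operation:
  after op 1 (cut 15): 0 → 5
  after op 2 (cut 11): 5 → 14
  after op 3 (in-shuffle): 14 → 8
  after op 4 (in-shuffle): 8 → 17
  after op 5 (cut 16): 17 → 1

1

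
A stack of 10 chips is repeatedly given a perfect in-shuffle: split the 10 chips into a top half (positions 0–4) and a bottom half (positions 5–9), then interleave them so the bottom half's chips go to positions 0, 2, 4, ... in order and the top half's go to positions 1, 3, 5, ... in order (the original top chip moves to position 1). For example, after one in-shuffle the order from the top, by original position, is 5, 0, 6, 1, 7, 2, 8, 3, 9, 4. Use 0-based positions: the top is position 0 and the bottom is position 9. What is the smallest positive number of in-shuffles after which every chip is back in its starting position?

The in-shuffle permutes the 10 positions with cycle lengths [10].
Every chip is home exactly when every cycle has completed a whole number of laps, i.e. after lcm(10) = 10 in-shuffles.

10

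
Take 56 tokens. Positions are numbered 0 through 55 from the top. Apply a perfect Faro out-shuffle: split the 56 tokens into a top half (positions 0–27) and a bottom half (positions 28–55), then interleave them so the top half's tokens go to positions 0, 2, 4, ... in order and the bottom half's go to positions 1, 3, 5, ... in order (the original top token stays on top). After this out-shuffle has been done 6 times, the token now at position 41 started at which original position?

Work backwards from position 41, undoing one out-shuffle at a time:
41 ← 48 ← 24 ← 12 ← 6 ← 3 ← 29
So the token now at position 41 started at position 29.

29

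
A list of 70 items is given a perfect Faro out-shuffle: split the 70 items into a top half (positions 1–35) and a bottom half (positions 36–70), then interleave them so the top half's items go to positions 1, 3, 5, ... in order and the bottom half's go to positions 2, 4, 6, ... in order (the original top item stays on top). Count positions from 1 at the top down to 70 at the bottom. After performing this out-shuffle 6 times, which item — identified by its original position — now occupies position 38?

35

Work backwards from position 38, undoing one out-shuffle at a time:
38 ← 54 ← 62 ← 66 ← 68 ← 69 ← 35
So the item now at position 38 started at position 35.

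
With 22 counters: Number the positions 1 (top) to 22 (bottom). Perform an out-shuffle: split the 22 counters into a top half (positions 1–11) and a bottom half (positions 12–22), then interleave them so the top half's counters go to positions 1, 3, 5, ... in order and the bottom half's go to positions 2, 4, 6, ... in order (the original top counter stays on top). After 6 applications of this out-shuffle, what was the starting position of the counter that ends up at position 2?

2

Work backwards from position 2, undoing one out-shuffle at a time:
2 ← 12 ← 17 ← 9 ← 5 ← 3 ← 2
So the counter now at position 2 started at position 2.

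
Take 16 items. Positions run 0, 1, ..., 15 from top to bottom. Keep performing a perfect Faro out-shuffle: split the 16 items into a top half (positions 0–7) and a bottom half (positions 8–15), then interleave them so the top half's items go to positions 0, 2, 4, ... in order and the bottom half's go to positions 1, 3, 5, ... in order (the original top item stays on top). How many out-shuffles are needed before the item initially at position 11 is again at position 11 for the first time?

4

Follow position 11 under repeated out-shuffles:
11 → 7 → 14 → 13 → 11
It first returns after 4 out-shuffles.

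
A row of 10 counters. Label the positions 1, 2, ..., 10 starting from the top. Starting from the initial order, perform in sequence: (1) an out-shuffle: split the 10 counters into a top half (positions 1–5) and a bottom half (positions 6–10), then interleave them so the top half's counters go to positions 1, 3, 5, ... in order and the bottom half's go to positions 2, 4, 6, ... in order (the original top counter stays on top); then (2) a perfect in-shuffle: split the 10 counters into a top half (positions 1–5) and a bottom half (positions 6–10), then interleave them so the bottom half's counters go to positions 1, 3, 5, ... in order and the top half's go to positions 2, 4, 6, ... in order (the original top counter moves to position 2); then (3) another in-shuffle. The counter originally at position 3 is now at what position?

9

Track the counter from position 3 forward through each operation:
  after op 1 (out-shuffle): 3 → 5
  after op 2 (in-shuffle): 5 → 10
  after op 3 (in-shuffle): 10 → 9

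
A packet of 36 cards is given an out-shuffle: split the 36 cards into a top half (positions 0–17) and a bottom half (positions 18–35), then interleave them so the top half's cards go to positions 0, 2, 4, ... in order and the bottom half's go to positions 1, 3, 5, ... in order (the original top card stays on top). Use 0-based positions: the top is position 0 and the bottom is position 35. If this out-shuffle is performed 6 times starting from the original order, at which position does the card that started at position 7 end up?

28

Track the card's position through each out-shuffle:
7 → 14 → 28 → 21 → 7 → 14 → 28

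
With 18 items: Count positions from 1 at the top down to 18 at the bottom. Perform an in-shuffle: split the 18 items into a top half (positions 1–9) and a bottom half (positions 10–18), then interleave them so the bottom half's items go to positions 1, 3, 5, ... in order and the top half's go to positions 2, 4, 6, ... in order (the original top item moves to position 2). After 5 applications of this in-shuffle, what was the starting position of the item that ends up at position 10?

11

Work backwards from position 10, undoing one in-shuffle at a time:
10 ← 5 ← 12 ← 6 ← 3 ← 11
So the item now at position 10 started at position 11.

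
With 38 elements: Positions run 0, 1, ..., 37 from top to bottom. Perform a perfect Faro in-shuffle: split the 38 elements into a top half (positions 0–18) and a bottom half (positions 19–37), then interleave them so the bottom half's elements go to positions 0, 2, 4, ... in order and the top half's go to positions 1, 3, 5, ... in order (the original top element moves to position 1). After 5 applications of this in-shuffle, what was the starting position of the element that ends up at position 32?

11

Work backwards from position 32, undoing one in-shuffle at a time:
32 ← 35 ← 17 ← 8 ← 23 ← 11
So the element now at position 32 started at position 11.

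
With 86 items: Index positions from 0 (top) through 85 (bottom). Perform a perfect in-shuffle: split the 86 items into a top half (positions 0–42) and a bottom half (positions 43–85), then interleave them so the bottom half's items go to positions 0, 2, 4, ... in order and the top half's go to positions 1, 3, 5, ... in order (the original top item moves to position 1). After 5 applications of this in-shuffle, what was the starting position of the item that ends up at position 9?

70

Work backwards from position 9, undoing one in-shuffle at a time:
9 ← 4 ← 45 ← 22 ← 54 ← 70
So the item now at position 9 started at position 70.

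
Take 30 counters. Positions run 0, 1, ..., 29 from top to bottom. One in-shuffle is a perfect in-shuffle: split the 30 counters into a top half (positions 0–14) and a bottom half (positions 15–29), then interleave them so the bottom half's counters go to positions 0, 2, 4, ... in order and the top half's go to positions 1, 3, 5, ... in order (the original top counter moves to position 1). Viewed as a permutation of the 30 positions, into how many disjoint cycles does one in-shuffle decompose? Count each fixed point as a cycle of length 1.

Trace each unvisited position around until it returns:
(0 1 3 7 15) (2 5 11 23 16) (4 9 19 8 17) (6 13 27 24 18) (10 21 12 25 20) (14 29 28 26 22)
6 cycles in total.

6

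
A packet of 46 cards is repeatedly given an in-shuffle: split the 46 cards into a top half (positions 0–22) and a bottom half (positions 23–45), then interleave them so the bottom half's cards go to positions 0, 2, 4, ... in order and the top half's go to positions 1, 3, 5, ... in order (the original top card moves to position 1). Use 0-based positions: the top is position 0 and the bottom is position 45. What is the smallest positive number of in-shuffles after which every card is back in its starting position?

23

The in-shuffle permutes the 46 positions with cycle lengths [23, 23].
Every card is home exactly when every cycle has completed a whole number of laps, i.e. after lcm(23) = 23 in-shuffles.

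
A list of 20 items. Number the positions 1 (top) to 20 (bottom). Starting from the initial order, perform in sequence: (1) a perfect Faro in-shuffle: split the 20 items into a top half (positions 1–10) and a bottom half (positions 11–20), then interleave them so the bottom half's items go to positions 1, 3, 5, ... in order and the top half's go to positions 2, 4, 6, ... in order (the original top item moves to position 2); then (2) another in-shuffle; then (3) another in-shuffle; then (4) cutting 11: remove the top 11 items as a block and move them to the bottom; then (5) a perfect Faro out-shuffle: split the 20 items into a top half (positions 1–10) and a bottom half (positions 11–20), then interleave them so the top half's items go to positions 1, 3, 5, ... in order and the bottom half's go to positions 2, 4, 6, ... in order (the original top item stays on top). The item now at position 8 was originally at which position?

Undo the operations in reverse order, starting from position 8:
  undo op 5 (out-shuffle, from bottom half): 8 ← 14
  undo op 4 (cut 11): 14 ← 5
  undo op 3 (in-shuffle, from bottom half): 5 ← 13
  undo op 2 (in-shuffle, from bottom half): 13 ← 17
  undo op 1 (in-shuffle, from bottom half): 17 ← 19
So the item at position 8 came from original position 19.

19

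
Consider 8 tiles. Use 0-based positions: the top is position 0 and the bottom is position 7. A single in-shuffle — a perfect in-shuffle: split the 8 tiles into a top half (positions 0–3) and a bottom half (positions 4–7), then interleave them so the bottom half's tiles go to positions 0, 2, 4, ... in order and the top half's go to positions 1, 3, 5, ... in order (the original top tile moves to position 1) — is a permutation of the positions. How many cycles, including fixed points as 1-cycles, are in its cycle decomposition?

Trace each unvisited position around until it returns:
(0 1 3 7 6 4) (2 5)
2 cycles in total.

2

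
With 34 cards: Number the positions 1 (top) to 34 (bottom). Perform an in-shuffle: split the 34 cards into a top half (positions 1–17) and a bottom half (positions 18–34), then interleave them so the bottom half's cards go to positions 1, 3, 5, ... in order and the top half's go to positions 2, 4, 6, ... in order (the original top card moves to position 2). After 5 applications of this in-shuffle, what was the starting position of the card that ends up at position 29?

Work backwards from position 29, undoing one in-shuffle at a time:
29 ← 32 ← 16 ← 8 ← 4 ← 2
So the card now at position 29 started at position 2.

2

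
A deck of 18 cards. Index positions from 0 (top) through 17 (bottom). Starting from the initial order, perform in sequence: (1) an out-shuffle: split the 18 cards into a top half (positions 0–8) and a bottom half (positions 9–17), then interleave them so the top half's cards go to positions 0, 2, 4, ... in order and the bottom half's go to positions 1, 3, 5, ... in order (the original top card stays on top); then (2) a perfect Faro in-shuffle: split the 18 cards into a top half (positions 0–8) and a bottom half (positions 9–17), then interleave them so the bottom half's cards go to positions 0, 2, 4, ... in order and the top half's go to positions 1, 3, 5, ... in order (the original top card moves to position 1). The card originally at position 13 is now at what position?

Track the card from position 13 forward through each operation:
  after op 1 (out-shuffle): 13 → 9
  after op 2 (in-shuffle): 9 → 0

0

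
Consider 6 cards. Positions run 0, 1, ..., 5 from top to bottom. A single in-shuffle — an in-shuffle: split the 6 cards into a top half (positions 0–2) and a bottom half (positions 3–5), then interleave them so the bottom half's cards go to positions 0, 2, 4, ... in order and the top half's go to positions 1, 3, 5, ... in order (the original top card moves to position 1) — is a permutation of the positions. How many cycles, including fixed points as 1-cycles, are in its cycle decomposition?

Trace each unvisited position around until it returns:
(0 1 3) (2 5 4)
2 cycles in total.

2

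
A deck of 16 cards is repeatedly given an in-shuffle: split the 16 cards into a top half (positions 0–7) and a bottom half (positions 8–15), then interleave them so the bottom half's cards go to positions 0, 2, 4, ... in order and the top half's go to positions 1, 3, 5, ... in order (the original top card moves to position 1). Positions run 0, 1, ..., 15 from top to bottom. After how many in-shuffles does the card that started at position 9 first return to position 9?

8

Follow position 9 under repeated in-shuffles:
9 → 2 → 5 → 11 → 6 → 13 → 10 → 4 → 9
It first returns after 8 in-shuffles.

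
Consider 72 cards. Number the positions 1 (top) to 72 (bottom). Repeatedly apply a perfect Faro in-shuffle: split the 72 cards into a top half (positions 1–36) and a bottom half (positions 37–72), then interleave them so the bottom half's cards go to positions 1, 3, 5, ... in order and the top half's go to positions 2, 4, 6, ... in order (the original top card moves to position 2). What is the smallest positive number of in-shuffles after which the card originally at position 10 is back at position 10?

Follow position 10 under repeated in-shuffles:
10 → 20 → 40 → 7 → 14 → 28 → 56 → 39 → 5 → 10
It first returns after 9 in-shuffles.

9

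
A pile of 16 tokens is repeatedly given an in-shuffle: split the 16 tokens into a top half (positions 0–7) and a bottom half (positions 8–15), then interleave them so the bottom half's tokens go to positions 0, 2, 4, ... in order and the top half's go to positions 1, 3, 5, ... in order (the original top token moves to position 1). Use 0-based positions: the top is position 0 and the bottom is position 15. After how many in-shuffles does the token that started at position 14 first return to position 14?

Follow position 14 under repeated in-shuffles:
14 → 12 → 8 → 0 → 1 → 3 → 7 → 15 → 14
It first returns after 8 in-shuffles.

8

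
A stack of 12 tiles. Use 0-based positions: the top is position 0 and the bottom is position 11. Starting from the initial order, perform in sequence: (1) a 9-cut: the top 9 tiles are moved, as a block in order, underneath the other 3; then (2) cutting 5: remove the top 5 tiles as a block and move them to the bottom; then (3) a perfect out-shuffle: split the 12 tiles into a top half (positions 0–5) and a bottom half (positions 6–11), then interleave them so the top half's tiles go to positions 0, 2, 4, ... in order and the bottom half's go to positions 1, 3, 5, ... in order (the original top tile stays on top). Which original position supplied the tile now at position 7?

Undo the operations in reverse order, starting from position 7:
  undo op 3 (out-shuffle, from bottom half): 7 ← 9
  undo op 2 (cut 5): 9 ← 2
  undo op 1 (cut 9): 2 ← 11
So the tile at position 7 came from original position 11.

11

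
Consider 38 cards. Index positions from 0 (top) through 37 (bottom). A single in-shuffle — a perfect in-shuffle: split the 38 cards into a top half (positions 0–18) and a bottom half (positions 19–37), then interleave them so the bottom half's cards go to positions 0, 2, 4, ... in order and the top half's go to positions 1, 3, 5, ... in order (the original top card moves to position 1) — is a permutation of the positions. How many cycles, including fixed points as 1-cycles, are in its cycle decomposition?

4

Trace each unvisited position around until it returns:
(0 1 3 7 15 31 ... len 12) (2 5 11 23 8 17 ... len 12) (6 13 27 16 33 28 ... len 12) (12 25)
4 cycles in total.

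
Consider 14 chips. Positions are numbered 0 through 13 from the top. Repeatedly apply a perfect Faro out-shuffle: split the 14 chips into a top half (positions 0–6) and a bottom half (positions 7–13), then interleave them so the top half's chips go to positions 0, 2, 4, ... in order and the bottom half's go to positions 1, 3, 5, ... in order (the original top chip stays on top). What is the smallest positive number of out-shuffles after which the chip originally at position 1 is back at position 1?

12

Follow position 1 under repeated out-shuffles:
1 → 2 → 4 → 8 → 3 → 6 → 12 → 11 → 9 → 5 → 10 → 7 → 1
It first returns after 12 out-shuffles.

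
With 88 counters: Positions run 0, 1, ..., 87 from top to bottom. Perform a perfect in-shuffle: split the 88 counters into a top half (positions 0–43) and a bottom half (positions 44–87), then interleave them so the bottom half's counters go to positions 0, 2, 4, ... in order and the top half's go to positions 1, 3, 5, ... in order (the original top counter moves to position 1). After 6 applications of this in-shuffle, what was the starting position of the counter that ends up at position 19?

Work backwards from position 19, undoing one in-shuffle at a time:
19 ← 9 ← 4 ← 46 ← 67 ← 33 ← 16
So the counter now at position 19 started at position 16.

16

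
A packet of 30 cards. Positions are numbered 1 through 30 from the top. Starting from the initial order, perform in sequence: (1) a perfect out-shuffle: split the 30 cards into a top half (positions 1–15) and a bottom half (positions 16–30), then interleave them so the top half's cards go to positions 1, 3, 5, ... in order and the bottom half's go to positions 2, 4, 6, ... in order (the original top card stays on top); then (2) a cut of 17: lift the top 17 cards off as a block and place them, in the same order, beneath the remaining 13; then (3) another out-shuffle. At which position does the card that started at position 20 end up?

Track the card from position 20 forward through each operation:
  after op 1 (out-shuffle): 20 → 10
  after op 2 (cut 17): 10 → 23
  after op 3 (out-shuffle): 23 → 16

16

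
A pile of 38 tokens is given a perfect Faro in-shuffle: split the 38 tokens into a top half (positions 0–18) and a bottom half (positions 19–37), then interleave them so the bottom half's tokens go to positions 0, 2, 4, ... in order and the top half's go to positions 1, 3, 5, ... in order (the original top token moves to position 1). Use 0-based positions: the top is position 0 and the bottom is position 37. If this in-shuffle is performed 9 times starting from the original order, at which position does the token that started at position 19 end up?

Track the token's position through each in-shuffle:
19 → 0 → 1 → 3 → 7 → 15 → 31 → 24 → 10 → 21

21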